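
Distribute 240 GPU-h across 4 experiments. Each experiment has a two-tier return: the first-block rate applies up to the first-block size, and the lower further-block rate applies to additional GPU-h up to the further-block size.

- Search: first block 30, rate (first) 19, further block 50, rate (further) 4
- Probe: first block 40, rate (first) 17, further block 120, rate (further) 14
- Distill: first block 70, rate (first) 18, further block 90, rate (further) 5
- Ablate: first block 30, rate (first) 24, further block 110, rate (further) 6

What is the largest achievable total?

Treat each block as its own option and order by rate: Ablate/T1 24 > Search/T1 19 > Distill/T1 18 > Probe/T1 17 > Probe/T2 14 > Ablate/T2 6 > Distill/T2 5 > Search/T2 4.
Ablate T1 at 24: fill all 30 ; 210 left.
Search/T1 (19): +30 ; 180 left.
Distill T1 at 18: fill all 70 ; 110 left.
Probe/T1 (17): +40 ; 70 left.
Probe T2 at 14: only 70 left, fill 70.
Total = 24×30 + 19×30 + 18×70 + 17×40 + 14×70 = 4210.

4210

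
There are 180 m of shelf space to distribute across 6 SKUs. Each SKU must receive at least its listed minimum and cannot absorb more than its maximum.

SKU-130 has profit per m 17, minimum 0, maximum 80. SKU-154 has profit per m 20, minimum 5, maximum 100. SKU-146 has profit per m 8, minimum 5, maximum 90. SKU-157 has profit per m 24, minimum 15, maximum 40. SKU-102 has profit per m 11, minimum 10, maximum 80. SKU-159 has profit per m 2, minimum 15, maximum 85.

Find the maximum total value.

3310

Meeting every minimum uses 0+5+5+15+10+15 = 50 m, leaving 130.
Rank by profit per m: SKU-157 24 > SKU-154 20 > SKU-130 17 > SKU-102 11 > SKU-146 8 > SKU-159 2.
SKU-157: +25 to 40 (cap) ; 105 left.
SKU-154 takes 95 more to reach its cap of 100 ; 10 left.
SKU-130: +10 (room for 80) → 10. Pool exhausted.
Total = 17×10 + 20×100 + 8×5 + 24×40 + 11×10 + 2×15 = 3310.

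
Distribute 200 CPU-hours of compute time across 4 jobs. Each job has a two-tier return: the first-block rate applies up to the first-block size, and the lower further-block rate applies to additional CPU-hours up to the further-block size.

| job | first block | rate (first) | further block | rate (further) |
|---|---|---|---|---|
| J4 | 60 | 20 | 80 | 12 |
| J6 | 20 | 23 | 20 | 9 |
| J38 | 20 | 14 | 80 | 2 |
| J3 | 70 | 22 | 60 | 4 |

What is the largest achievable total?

Rank every tier by rate: J6/first 23 > J3/first 22 > J4/first 20 > J38/first 14 > J4/second 12 > J6/second 9 > J3/second 4 > J38/second 2.
J6 first at 23: fill all 20 — 180 left.
Fill J3 first block (70 at 22) — 110 left.
J4/first (20): +60 — 50 left.
Fill J38 first block (20 at 14) — 30 left.
J4/second: +30 of 80 at 12; pool empty.
Total = 23×20 + 22×70 + 20×60 + 14×20 + 12×30 = 3840.

3840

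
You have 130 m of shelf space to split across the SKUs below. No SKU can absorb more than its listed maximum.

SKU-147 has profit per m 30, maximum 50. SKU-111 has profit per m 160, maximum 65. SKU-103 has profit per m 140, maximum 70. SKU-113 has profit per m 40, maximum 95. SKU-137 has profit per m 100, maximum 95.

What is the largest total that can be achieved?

Rank by profit per m: SKU-111 160 > SKU-103 140 > SKU-137 100 > SKU-113 40 > SKU-147 30.
SKU-111: +65 to 65 (cap) — 65 left.
SKU-103 has room for 70 but only 65 remain, so it gets 65.
Total = 160×65 + 140×65 = 19500.

19500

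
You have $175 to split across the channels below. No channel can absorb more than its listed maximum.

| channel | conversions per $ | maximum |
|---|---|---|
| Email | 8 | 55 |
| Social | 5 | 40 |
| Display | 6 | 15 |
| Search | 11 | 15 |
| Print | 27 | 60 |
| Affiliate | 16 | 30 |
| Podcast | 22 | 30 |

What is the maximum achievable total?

Rank by conversions per $: Print 27 > Podcast 22 > Affiliate 16 > Search 11 > Email 8 > Display 6 > Social 5.
Print: +60 to 60 (cap) — 115 left.
Podcast takes 30 to reach its cap of 30 — 85 left.
Affiliate takes 30 to reach its cap of 30 — 55 left.
Search takes 15 to reach its cap of 15 — 40 left.
Email has room for 55 but only 40 remain, so it gets 40.
Total = 8×40 + 11×15 + 27×60 + 16×30 + 22×30 = 3245.

3245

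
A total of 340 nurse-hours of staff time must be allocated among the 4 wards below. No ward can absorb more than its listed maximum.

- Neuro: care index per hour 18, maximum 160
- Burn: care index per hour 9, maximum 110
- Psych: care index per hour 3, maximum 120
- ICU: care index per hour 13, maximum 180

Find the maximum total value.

5220

Rank by care index per hour: Neuro 18 > ICU 13 > Burn 9 > Psych 3.
Give Neuro 160 to hit its cap of 160 — 180 left.
ICU takes 180 to reach its cap of 180 — 0 left.
Total = 18×160 + 13×180 = 5220.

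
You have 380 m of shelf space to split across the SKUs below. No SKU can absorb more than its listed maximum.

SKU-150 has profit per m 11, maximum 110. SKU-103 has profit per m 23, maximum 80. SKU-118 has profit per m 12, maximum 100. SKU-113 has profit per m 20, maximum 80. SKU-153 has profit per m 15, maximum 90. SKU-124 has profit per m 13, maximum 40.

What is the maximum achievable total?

6390

Rank by profit per m: SKU-103 23 > SKU-113 20 > SKU-153 15 > SKU-124 13 > SKU-118 12 > SKU-150 11.
Give SKU-103 80 to hit its cap of 80 — 300 left.
SKU-113 takes 80 to reach its cap of 80 — 220 left.
SKU-153 takes 90 to reach its cap of 90 — 130 left.
SKU-124 takes 40 to reach its cap of 40 — 90 left.
SKU-118: +90 (room for 100) → 90. Pool exhausted.
Total = 23×80 + 12×90 + 20×80 + 15×90 + 13×40 = 6390.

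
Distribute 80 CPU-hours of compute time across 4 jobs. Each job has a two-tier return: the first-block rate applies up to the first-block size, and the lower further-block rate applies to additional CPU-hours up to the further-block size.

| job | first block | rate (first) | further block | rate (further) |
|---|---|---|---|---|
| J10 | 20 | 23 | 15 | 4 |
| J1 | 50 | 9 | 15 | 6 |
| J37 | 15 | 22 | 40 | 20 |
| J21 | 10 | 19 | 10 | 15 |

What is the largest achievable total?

Treat each block as its own option and order by rate: J10/first 23 > J37/first 22 > J37/second 20 > J21/first 19 > J21/second 15 > J1/first 9 > J1/second 6 > J10/second 4.
J10 first at 23: fill all 20 → 60 left.
Fill J37 first block (15 at 22) → 45 left.
J37 second at 20: fill all 40 → 5 left.
5 remain; put them into J21 first at 19.
Total = 23×20 + 22×15 + 20×40 + 19×5 = 1685.

1685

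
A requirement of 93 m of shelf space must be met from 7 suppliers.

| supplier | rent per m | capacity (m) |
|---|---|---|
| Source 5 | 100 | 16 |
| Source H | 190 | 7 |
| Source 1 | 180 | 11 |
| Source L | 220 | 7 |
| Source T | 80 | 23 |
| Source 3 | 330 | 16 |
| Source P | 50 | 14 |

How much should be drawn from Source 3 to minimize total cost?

15

Use suppliers in increasing cost order.
Take 14 from Source P at 50 → need 79 more.
Source T at 80: take all 23 m → 56 still needed.
Take 16 from Source 5 at 100 → need 40 more.
Source 1 (180): use full 11 → 29 m to go.
Source H (190): use full 7 → 22 m to go.
Source L (220): use full 7 → 15 m to go.
Source 3 at 330: take 15 of its 16 → requirement met.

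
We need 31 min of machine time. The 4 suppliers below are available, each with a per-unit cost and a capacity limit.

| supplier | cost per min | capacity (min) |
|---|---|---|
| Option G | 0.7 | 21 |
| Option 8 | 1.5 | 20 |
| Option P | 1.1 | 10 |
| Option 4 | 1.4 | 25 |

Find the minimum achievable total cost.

Use suppliers in increasing cost order.
Option G at 0.7: take all 21 min ; 10 still needed.
Option P at 1.1: take all 10 min ; 0 still needed.
Option 4, Option 8: unused.
Cost = 21×0.7 + 10×1.1 = 25.7.

25.7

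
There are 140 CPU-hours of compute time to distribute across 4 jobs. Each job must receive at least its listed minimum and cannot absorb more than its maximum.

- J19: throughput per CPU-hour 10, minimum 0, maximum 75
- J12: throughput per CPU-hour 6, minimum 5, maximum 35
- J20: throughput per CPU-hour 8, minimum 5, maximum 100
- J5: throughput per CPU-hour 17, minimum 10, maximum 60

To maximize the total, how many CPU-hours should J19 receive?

Meeting every minimum uses 0+5+5+10 = 20 CPU-hours, leaving 120.
Order the jobs by throughput per CPU-hour: J5 17 > J19 10 > J20 8 > J12 6.
Give J5 50 more to hit its cap of 60 — 70 left.
Only 70 left; J19 takes them to reach 70.

70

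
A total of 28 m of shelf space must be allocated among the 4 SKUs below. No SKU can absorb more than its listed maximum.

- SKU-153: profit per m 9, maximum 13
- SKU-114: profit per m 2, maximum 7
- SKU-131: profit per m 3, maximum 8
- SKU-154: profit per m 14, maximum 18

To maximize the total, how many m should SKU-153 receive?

10

Order the SKUs by profit per m: SKU-154 14 > SKU-153 9 > SKU-131 3 > SKU-114 2.
SKU-154 takes 18 to reach its cap of 18 — 10 left.
Only 10 left; SKU-153 takes them to reach 10.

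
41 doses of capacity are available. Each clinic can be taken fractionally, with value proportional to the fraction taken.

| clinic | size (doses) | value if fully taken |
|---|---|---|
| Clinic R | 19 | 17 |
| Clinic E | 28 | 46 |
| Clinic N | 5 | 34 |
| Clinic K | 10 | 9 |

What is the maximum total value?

Rank by value-to-size ratio: Clinic N 34/5≈6.8, Clinic E 46/28≈1.64, Clinic K 9/10≈0.9, Clinic R 17/19≈0.895.
Take all of Clinic N (5 doses, value 34) → 36 doses left.
Take all of Clinic E (28 doses, value 46) → 8 doses left.
Fill the last 8 doses with part of Clinic K: 8/10 of it earns 7.2.
Total value = 87.2.

87.2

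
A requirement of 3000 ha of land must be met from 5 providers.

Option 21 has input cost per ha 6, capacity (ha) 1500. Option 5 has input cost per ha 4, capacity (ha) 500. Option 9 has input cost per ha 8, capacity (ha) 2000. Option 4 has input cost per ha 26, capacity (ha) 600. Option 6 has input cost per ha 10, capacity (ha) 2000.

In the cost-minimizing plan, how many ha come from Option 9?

1000

Use providers in increasing cost order.
Option 5 at 4: take all 500 ha ; 2500 still needed.
Option 21 (6): use full 1500 ; 1000 ha to go.
Take 1000 from Option 9 at 8 to finish.
Option 6, Option 4: unused.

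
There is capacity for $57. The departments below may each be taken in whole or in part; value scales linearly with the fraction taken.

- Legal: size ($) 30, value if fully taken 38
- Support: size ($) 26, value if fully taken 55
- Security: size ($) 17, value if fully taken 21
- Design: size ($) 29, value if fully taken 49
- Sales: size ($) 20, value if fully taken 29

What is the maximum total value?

106.9

Best value per unit of size first: Support 55/26≈2.12, Design 49/29≈1.69, Sales 29/20≈1.45, Legal 38/30≈1.27, Security 21/17≈1.24.
All 26 $ of Support fit (value 55) → 31 remain.
All 29 $ of Design fit (value 49) → 2 remain.
Only 2 $ remain; take 2/20 of Sales for value 29×2/20 = 2.9.
Total value = 106.9.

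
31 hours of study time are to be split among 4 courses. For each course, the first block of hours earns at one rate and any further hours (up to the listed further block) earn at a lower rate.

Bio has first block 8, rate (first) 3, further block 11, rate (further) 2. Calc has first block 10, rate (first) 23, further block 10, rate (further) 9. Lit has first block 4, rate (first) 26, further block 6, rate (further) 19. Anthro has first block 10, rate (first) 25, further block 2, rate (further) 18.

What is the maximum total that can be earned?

Order all 8 blocks by rate: Lit/T1 26 > Anthro/T1 25 > Calc/T1 23 > Lit/T2 19 > Anthro/T2 18 > Calc/T2 9 > Bio/T1 3 > Bio/T2 2.
Lit T1 at 26: fill all 4 — 27 left.
Fill Anthro T1 block (10 at 25) — 17 left.
Calc/T1 (23): +10 — 7 left.
Lit/T2 (19): +6 — 1 left.
Anthro T2 at 18: only 1 left, fill 1.
Total = 26×4 + 25×10 + 23×10 + 19×6 + 18×1 = 716.

716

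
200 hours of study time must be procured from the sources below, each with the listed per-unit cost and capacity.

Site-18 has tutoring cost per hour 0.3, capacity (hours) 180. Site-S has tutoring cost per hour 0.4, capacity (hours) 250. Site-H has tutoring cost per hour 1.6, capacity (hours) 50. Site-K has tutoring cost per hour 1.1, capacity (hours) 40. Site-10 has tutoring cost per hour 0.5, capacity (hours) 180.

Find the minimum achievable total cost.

62

Cheapest first:
Site-18 at 0.3: take all 180 hours ; 20 still needed.
Site-S at 0.4: take 20 of its 250 ; requirement met.
Site-10, Site-K, Site-H: unused.
Cost = 180×0.3 + 20×0.4 = 62.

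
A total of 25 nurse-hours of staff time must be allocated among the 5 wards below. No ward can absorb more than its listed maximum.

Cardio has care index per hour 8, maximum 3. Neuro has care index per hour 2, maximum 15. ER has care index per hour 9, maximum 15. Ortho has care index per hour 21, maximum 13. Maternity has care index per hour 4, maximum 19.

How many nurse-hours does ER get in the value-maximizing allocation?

Highest care index per hour first: Ortho 21 > ER 9 > Cardio 8 > Maternity 4 > Neuro 2.
Ortho takes 13 to reach its cap of 13 — 12 left.
ER: +12 (room for 15) → 12. Pool exhausted.

12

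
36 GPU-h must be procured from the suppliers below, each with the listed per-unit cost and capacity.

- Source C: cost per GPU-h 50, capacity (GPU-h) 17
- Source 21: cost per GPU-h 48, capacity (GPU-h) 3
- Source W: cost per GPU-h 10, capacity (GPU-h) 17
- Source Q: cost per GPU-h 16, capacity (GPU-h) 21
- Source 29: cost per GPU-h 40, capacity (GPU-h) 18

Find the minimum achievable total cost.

474

Fill from the cheapest supplier first.
Take 17 from Source W at 10 — need 19 more.
Source Q at 16: take 19 of its 21 — requirement met.
Source 29, Source 21, Source C: unused.
Cost = 17×10 + 19×16 = 474.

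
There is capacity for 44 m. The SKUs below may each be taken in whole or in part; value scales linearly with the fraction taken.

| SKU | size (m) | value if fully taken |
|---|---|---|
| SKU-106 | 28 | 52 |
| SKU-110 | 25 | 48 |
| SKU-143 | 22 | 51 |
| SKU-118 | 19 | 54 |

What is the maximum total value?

Sort by value density: SKU-118 54/19≈2.84, SKU-143 51/22≈2.32, SKU-110 48/25≈1.92, SKU-106 52/28≈1.86.
SKU-118: take in full, 19 m for value 54 → 25 left.
All 22 m of SKU-143 fit (value 51) → 3 remain.
Only 3 m remain; take 3/25 of SKU-110 for value 48×3/25 = 5.76.
Total value = 110.76.

110.76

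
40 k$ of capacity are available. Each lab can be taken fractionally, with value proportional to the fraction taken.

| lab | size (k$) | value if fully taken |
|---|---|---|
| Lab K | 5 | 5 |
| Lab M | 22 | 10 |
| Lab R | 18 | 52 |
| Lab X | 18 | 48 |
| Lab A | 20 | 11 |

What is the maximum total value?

104

Rank by value-to-size ratio: Lab R 52/18≈2.89, Lab X 48/18≈2.67, Lab K 5/5≈1, Lab A 11/20≈0.55, Lab M 10/22≈0.455.
Take all of Lab R (18 k$, value 52) ; 22 k$ left.
All 18 k$ of Lab X fit (value 48) ; 4 remain.
4 k$ left: a 4/5 share of Lab K gives 5×4/5 = 4.
Total value = 104.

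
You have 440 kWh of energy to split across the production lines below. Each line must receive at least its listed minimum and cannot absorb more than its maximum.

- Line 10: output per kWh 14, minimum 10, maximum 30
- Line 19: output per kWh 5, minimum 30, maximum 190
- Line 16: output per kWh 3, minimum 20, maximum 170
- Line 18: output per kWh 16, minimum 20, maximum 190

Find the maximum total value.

Meeting every minimum uses 10+30+20+20 = 80 kWh, leaving 360.
Order the production lines by output per kWh: Line 18 16 > Line 10 14 > Line 19 5 > Line 16 3.
Give Line 18 170 more to hit its cap of 190 ; 190 left.
Give Line 10 20 more to hit its cap of 30 ; 170 left.
Give Line 19 160 more to hit its cap of 190 ; 10 left.
Line 16 has room for 150 more but only 10 remain, so it gets 30.
Total = 14×30 + 5×190 + 3×30 + 16×190 = 4500.

4500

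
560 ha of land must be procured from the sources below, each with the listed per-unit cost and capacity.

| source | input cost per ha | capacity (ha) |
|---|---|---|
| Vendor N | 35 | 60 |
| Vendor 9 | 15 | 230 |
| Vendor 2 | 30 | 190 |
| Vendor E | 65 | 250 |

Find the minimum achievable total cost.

Use sources in increasing cost order.
Vendor 9 (15): use full 230 — 330 ha to go.
Vendor 2 at 30: take all 190 ha — 140 still needed.
Vendor N (35): use full 60 — 80 ha to go.
Vendor E at 65: take 80 of its 250 — requirement met.
Cost = 230×15 + 190×30 + 60×35 + 80×65 = 16450.

16450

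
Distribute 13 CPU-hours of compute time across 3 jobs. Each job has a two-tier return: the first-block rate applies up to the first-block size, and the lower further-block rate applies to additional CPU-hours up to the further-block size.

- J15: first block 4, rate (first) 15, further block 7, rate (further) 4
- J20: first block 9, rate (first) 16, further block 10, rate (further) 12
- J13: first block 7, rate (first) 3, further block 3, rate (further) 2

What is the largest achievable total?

204

Rank every tier by rate: J20/T1 16 > J15/T1 15 > J20/T2 12 > J15/T2 4 > J13/T1 3 > J13/T2 2.
J20/T1 (16): +9 — 4 left.
J15/T1 (15): +4 — 0 left.
Total = 16×9 + 15×4 = 204.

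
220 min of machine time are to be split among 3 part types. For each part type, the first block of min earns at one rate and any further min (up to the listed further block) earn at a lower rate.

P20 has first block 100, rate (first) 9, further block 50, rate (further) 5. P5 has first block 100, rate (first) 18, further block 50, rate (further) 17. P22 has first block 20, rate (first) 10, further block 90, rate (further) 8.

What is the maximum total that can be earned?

3300

Order all 6 blocks by rate: P5/first 18 > P5/second 17 > P22/first 10 > P20/first 9 > P22/second 8 > P20/second 5.
P5 first at 18: fill all 100 — 120 left.
Fill P5 second block (50 at 17) — 70 left.
P22 first at 10: fill all 20 — 50 left.
P20/first: +50 of 100 at 9; pool empty.
Total = 18×100 + 17×50 + 10×20 + 9×50 = 3300.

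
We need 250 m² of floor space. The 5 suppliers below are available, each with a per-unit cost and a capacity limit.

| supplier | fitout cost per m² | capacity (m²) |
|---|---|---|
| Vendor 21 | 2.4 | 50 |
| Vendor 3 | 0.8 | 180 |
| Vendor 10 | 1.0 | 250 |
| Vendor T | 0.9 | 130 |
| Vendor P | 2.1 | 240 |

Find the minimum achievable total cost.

Use suppliers in increasing cost order.
Take 180 from Vendor 3 at 0.8 → need 70 more.
Take 70 from Vendor T at 0.9 to finish.
Vendor 10, Vendor P, Vendor 21: unused.
Cost = 180×0.8 + 70×0.9 = 207.

207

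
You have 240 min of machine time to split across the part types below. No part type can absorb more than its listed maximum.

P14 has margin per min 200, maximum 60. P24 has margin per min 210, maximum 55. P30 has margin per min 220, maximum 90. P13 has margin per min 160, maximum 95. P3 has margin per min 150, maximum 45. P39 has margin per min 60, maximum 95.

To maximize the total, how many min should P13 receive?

Order the part types by margin per min: P30 220 > P24 210 > P14 200 > P13 160 > P3 150 > P39 60.
P30 takes 90 to reach its cap of 90 ; 150 left.
Give P24 55 to hit its cap of 55 ; 95 left.
Give P14 60 to hit its cap of 60 ; 35 left.
P13 has room for 95 but only 35 remain, so it gets 35.

35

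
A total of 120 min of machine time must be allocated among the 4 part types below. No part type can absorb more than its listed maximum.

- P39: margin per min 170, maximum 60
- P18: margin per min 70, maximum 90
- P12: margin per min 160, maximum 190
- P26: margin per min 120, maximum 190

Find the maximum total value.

Highest margin per min first: P39 170 > P12 160 > P26 120 > P18 70.
Give P39 60 to hit its cap of 60 ; 60 left.
Only 60 left; P12 takes them to reach 60.
Total = 170×60 + 160×60 = 19800.

19800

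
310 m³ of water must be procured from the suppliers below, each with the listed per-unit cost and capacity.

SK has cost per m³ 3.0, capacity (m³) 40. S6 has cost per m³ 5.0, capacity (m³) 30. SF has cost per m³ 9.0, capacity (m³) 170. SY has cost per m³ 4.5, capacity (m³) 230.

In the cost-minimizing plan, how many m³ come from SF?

Use suppliers in increasing cost order.
SK (3.0): use full 40 → 270 m³ to go.
Take 230 from SY at 4.5 → need 40 more.
S6 at 5.0: take all 30 m³ → 10 still needed.
SF at 9.0: take 10 of its 170 → requirement met.

10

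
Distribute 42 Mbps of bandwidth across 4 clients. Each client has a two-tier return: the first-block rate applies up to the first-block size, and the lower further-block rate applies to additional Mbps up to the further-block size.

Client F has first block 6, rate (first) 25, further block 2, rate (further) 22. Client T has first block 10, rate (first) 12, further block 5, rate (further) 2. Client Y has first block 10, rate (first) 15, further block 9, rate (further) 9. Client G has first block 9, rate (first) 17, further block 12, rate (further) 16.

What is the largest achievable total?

725

Treat each block as its own option and order by rate: Client F/T1 25 > Client F/T2 22 > Client G/T1 17 > Client G/T2 16 > Client Y/T1 15 > Client T/T1 12 > Client Y/T2 9 > Client T/T2 2.
Client F T1 at 25: fill all 6 ; 36 left.
Client F/T2 (22): +2 ; 34 left.
Client G/T1 (17): +9 ; 25 left.
Client G T2 at 16: fill all 12 ; 13 left.
Fill Client Y T1 block (10 at 15) ; 3 left.
Client T T1 at 12: only 3 left, fill 3.
Total = 25×6 + 22×2 + 17×9 + 16×12 + 15×10 + 12×3 = 725.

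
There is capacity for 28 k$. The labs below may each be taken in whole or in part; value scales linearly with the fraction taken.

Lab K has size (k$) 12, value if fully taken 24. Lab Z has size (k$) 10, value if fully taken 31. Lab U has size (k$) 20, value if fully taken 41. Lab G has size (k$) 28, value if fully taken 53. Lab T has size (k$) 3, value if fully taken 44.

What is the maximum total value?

105.75

Rank by value-to-size ratio: Lab T 44/3≈14.7, Lab Z 31/10≈3.1, Lab U 41/20≈2.05, Lab K 24/12≈2, Lab G 53/28≈1.89.
Take all of Lab T (3 k$, value 44) — 25 k$ left.
Lab Z: take in full, 10 k$ for value 31 — 15 left.
Only 15 k$ remain; take 15/20 of Lab U for value 41×15/20 = 30.75.
Total value = 105.75.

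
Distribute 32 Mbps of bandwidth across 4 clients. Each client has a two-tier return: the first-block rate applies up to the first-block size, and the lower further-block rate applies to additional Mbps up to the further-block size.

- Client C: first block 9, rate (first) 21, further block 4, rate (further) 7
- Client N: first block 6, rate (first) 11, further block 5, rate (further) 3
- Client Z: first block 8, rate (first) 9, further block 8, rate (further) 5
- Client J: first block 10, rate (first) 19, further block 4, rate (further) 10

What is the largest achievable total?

Rank every tier by rate: Client C/T1 21 > Client J/T1 19 > Client N/T1 11 > Client J/T2 10 > Client Z/T1 9 > Client C/T2 7 > Client Z/T2 5 > Client N/T2 3.
Client C/T1 (21): +9 → 23 left.
Fill Client J T1 block (10 at 19) → 13 left.
Client N T1 at 11: fill all 6 → 7 left.
Client J/T2 (10): +4 → 3 left.
3 remain; put them into Client Z T1 at 9.
Total = 21×9 + 19×10 + 11×6 + 10×4 + 9×3 = 512.

512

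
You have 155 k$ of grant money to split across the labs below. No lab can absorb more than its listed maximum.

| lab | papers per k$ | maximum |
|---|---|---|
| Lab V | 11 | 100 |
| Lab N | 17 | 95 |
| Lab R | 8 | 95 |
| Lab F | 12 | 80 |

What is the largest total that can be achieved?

2335

Order the labs by papers per k$: Lab N 17 > Lab F 12 > Lab V 11 > Lab R 8.
Lab N takes 95 to reach its cap of 95 — 60 left.
Lab F has room for 80 but only 60 remain, so it gets 60.
Total = 17×95 + 12×60 = 2335.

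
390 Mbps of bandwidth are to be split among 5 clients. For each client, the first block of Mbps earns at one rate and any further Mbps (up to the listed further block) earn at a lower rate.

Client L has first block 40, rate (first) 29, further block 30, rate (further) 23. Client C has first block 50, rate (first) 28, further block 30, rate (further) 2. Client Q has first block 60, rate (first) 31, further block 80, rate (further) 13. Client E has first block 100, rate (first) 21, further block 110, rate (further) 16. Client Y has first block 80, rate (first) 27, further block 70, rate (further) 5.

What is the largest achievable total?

Rank every tier by rate: Client Q/T1 31 > Client L/T1 29 > Client C/T1 28 > Client Y/T1 27 > Client L/T2 23 > Client E/T1 21 > Client E/T2 16 > Client Q/T2 13 > Client Y/T2 5 > Client C/T2 2.
Client Q/T1 (31): +60 ; 330 left.
Client L/T1 (29): +40 ; 290 left.
Fill Client C T1 block (50 at 28) ; 240 left.
Client Y T1 at 27: fill all 80 ; 160 left.
Client L/T2 (23): +30 ; 130 left.
Fill Client E T1 block (100 at 21) ; 30 left.
Client E/T2: +30 of 110 at 16; pool empty.
Total = 31×60 + 29×40 + 28×50 + 27×80 + 23×30 + 21×100 + 16×30 = 9850.

9850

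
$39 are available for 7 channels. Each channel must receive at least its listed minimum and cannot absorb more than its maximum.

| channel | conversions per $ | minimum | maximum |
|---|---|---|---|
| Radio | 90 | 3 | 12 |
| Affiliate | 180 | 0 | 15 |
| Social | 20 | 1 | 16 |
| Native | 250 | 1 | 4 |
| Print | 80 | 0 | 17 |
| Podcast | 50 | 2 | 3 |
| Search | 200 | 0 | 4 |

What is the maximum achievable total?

Meeting every minimum uses 3+0+1+1+0+2+0 = 7 $, leaving 32.
Order the channels by conversions per $: Native 250 > Search 200 > Affiliate 180 > Radio 90 > Print 80 > Podcast 50 > Social 20.
Give Native 3 more to hit its cap of 4 — 29 left.
Search takes 4 more to reach its cap of 4 — 25 left.
Give Affiliate 15 more to hit its cap of 15 — 10 left.
Radio takes 9 more to reach its cap of 12 — 1 left.
Print has room for 17 more but only 1 remain, so it gets 1.
Total = 90×12 + 180×15 + 20×1 + 250×4 + 80×1 + 50×2 + 200×4 = 5780.

5780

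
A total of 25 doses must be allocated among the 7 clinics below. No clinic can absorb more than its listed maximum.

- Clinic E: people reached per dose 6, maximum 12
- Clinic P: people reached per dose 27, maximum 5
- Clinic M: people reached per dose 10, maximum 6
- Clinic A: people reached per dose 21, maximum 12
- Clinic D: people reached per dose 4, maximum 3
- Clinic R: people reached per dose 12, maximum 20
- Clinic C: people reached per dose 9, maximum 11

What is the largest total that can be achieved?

483

Rank by people reached per dose: Clinic P 27 > Clinic A 21 > Clinic R 12 > Clinic M 10 > Clinic C 9 > Clinic E 6 > Clinic D 4.
Give Clinic P 5 to hit its cap of 5 → 20 left.
Clinic A takes 12 to reach its cap of 12 → 8 left.
Only 8 left; Clinic R takes them to reach 8.
Total = 27×5 + 21×12 + 12×8 = 483.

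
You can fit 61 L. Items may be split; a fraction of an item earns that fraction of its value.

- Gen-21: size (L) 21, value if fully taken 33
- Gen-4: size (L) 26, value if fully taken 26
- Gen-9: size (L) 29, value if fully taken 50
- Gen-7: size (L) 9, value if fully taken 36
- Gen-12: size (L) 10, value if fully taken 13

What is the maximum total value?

Rank by value-to-size ratio: Gen-7 36/9≈4, Gen-9 50/29≈1.72, Gen-21 33/21≈1.57, Gen-12 13/10≈1.3, Gen-4 26/26≈1.
All 9 L of Gen-7 fit (value 36) ; 52 remain.
Gen-9: take in full, 29 L for value 50 ; 23 left.
Take all of Gen-21 (21 L, value 33) ; 2 L left.
2 L left: a 2/10 share of Gen-12 gives 13×2/10 = 2.6.
Total value = 121.6.

121.6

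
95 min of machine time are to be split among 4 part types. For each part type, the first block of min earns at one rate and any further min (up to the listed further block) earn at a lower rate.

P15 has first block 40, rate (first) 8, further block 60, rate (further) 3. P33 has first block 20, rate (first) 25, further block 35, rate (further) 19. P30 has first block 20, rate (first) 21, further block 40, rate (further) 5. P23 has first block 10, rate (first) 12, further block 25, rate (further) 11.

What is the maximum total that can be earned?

Order all 8 blocks by rate: P33/first 25 > P30/first 21 > P33/second 19 > P23/first 12 > P23/second 11 > P15/first 8 > P30/second 5 > P15/second 3.
Fill P33 first block (20 at 25) — 75 left.
P30 first at 21: fill all 20 — 55 left.
Fill P33 second block (35 at 19) — 20 left.
Fill P23 first block (10 at 12) — 10 left.
10 remain; put them into P23 second at 11.
Total = 25×20 + 21×20 + 19×35 + 12×10 + 11×10 = 1815.

1815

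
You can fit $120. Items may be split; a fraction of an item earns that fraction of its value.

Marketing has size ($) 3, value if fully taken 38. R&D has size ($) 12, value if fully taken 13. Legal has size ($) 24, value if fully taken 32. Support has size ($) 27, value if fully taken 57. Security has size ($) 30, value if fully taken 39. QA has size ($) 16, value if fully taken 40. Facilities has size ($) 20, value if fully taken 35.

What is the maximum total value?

Sort by value density: Marketing 38/3≈12.7, QA 40/16≈2.5, Support 57/27≈2.11, Facilities 35/20≈1.75, Legal 32/24≈1.33, Security 39/30≈1.3, R&D 13/12≈1.08.
Marketing: take in full, 3 $ for value 38 ; 117 left.
Take all of QA (16 $, value 40) ; 101 $ left.
Support: take in full, 27 $ for value 57 ; 74 left.
Take all of Facilities (20 $, value 35) ; 54 $ left.
All 24 $ of Legal fit (value 32) ; 30 remain.
Take all of Security (30 $, value 39) ; 0 $ left.
Total value = 241.

241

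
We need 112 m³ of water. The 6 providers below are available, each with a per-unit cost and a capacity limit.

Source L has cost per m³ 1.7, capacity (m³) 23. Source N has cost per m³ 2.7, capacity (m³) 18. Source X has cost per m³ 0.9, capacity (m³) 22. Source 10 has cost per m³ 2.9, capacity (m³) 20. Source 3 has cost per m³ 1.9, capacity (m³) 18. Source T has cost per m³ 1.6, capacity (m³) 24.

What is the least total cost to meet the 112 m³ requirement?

Use providers in increasing cost order.
Source X (0.9): use full 22 → 90 m³ to go.
Take 24 from Source T at 1.6 → need 66 more.
Source L at 1.7: take all 23 m³ → 43 still needed.
Source 3 at 1.9: take all 18 m³ → 25 still needed.
Source N (2.7): use full 18 → 7 m³ to go.
Source 10 at 2.9: take 7 of its 20 → requirement met.
Cost = 22×0.9 + 24×1.6 + 23×1.7 + 18×1.9 + 18×2.7 + 7×2.9 = 200.4.

200.4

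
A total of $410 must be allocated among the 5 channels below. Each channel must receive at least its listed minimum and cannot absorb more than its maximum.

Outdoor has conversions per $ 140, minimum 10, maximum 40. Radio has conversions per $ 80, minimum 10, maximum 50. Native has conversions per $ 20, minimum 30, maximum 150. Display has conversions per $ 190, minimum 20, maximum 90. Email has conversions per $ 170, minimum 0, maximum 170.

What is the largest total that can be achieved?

56800

Meeting every minimum uses 10+10+30+20+0 = 70 $, leaving 340.
Order the channels by conversions per $: Display 190 > Email 170 > Outdoor 140 > Radio 80 > Native 20.
Display: +70 to 90 (cap) — 270 left.
Give Email 170 more to hit its cap of 170 — 100 left.
Outdoor: +30 to 40 (cap) — 70 left.
Radio takes 40 more to reach its cap of 50 — 30 left.
Native: +30 (room for 120) → 60. Pool exhausted.
Total = 140×40 + 80×50 + 20×60 + 190×90 + 170×170 = 56800.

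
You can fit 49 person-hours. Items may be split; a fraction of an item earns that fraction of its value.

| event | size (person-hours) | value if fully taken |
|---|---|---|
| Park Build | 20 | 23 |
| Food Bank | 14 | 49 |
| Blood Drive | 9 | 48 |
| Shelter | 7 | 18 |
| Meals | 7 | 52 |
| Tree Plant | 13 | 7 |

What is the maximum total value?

Sort by value density: Meals 52/7≈7.43, Blood Drive 48/9≈5.33, Food Bank 49/14≈3.5, Shelter 18/7≈2.57, Park Build 23/20≈1.15, Tree Plant 7/13≈0.538.
Take all of Meals (7 person-hours, value 52) → 42 person-hours left.
Blood Drive: take in full, 9 person-hours for value 48 → 33 left.
Take all of Food Bank (14 person-hours, value 49) → 19 person-hours left.
Take all of Shelter (7 person-hours, value 18) → 12 person-hours left.
12 person-hours left: a 12/20 share of Park Build gives 23×12/20 = 13.8.
Total value = 180.8.

180.8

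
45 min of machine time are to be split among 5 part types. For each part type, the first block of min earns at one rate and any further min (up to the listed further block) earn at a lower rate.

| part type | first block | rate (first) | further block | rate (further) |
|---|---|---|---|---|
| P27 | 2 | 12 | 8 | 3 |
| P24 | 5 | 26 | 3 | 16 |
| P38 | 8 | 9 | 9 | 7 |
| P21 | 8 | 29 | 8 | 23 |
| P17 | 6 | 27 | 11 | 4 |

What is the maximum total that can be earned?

887

Rank every tier by rate: P21/T1 29 > P17/T1 27 > P24/T1 26 > P21/T2 23 > P24/T2 16 > P27/T1 12 > P38/T1 9 > P38/T2 7 > P17/T2 4 > P27/T2 3.
P21 T1 at 29: fill all 8 → 37 left.
Fill P17 T1 block (6 at 27) → 31 left.
P24 T1 at 26: fill all 5 → 26 left.
P21 T2 at 23: fill all 8 → 18 left.
Fill P24 T2 block (3 at 16) → 15 left.
Fill P27 T1 block (2 at 12) → 13 left.
P38 T1 at 9: fill all 8 → 5 left.
P38 T2 at 7: only 5 left, fill 5.
Total = 29×8 + 27×6 + 26×5 + 23×8 + 16×3 + 12×2 + 9×8 + 7×5 = 887.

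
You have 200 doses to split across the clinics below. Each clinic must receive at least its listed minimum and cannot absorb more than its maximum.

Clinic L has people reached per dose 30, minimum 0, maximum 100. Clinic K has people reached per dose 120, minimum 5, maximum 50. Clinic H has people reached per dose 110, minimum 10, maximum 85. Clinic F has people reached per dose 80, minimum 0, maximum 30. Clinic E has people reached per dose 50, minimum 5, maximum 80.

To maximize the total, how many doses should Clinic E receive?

Meeting every minimum uses 0+5+10+0+5 = 20 doses, leaving 180.
Highest people reached per dose first: Clinic K 120 > Clinic H 110 > Clinic F 80 > Clinic E 50 > Clinic L 30.
Clinic K: +45 to 50 (cap) ; 135 left.
Clinic H: +75 to 85 (cap) ; 60 left.
Clinic F: +30 to 30 (cap) ; 30 left.
Only 30 left; Clinic E takes them to reach 35.

35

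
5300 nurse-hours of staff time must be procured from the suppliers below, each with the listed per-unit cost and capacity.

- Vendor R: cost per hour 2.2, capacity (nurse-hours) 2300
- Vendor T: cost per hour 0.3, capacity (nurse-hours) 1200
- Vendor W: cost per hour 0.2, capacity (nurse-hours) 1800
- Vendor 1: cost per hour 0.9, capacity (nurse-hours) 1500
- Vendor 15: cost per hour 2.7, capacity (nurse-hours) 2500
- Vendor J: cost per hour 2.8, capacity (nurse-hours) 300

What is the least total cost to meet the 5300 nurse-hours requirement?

3830

Cheapest first:
Take 1800 from Vendor W at 0.2 — need 3500 more.
Vendor T (0.3): use full 1200 — 2300 nurse-hours to go.
Vendor 1 (0.9): use full 1500 — 800 nurse-hours to go.
Take 800 from Vendor R at 2.2 to finish.
Vendor 15, Vendor J: unused.
Cost = 1800×0.2 + 1200×0.3 + 1500×0.9 + 800×2.2 = 3830.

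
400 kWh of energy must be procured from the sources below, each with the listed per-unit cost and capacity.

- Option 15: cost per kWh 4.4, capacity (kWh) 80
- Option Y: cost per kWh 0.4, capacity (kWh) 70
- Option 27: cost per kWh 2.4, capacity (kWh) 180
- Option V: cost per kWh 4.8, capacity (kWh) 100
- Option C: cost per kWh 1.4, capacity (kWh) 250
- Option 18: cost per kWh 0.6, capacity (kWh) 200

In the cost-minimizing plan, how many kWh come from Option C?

130

Fill from the cheapest source first.
Take 70 from Option Y at 0.4 → need 330 more.
Option 18 at 0.6: take all 200 kWh → 130 still needed.
Take 130 from Option C at 1.4 to finish.
Option 27, Option 15, Option V: unused.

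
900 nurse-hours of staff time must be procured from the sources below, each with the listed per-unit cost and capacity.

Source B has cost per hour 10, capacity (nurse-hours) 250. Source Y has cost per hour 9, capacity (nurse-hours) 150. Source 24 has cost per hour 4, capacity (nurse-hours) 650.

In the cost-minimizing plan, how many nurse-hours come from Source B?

Cheapest first:
Source 24 at 4: take all 650 nurse-hours — 250 still needed.
Source Y (9): use full 150 — 100 nurse-hours to go.
Source B (10): take the remaining 100 — done.

100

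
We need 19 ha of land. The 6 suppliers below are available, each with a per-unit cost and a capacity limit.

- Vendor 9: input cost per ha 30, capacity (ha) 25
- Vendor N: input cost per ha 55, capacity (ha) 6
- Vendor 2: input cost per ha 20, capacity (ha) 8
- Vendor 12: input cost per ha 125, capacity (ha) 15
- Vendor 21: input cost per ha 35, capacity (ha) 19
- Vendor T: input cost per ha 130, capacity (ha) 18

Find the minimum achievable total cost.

Use suppliers in increasing cost order.
Vendor 2 at 20: take all 8 ha ; 11 still needed.
Vendor 9 (30): take the remaining 11 ; done.
Vendor 21, Vendor N, Vendor 12, Vendor T: unused.
Cost = 8×20 + 11×30 = 490.

490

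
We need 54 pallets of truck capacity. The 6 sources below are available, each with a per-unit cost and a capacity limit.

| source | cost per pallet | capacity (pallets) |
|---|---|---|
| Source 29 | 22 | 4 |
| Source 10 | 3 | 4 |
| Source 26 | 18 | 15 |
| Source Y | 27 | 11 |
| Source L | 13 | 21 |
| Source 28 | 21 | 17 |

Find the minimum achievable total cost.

Cheapest first:
Source 10 at 3: take all 4 pallets ; 50 still needed.
Source L at 13: take all 21 pallets ; 29 still needed.
Take 15 from Source 26 at 18 ; need 14 more.
Source 28 at 21: take 14 of its 17 ; requirement met.
Source 29, Source Y: unused.
Cost = 4×3 + 21×13 + 15×18 + 14×21 = 849.

849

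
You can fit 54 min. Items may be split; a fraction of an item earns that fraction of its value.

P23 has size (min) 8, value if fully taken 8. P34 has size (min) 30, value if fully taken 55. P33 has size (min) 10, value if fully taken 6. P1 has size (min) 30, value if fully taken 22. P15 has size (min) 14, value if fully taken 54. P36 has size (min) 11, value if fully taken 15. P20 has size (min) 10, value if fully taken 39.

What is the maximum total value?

148

Rank by value-to-size ratio: P20 39/10≈3.9, P15 54/14≈3.86, P34 55/30≈1.83, P36 15/11≈1.36, P23 8/8≈1, P1 22/30≈0.733, P33 6/10≈0.6.
Take all of P20 (10 min, value 39) ; 44 min left.
P15: take in full, 14 min for value 54 ; 30 left.
P34: take in full, 30 min for value 55 ; 0 left.
Total value = 148.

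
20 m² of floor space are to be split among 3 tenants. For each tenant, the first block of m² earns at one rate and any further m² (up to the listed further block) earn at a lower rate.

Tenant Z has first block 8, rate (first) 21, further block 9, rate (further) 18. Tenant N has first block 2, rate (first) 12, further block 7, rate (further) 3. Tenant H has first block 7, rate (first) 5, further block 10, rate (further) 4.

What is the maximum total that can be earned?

359

Order all 6 blocks by rate: Tenant Z/T1 21 > Tenant Z/T2 18 > Tenant N/T1 12 > Tenant H/T1 5 > Tenant H/T2 4 > Tenant N/T2 3.
Fill Tenant Z T1 block (8 at 21) — 12 left.
Tenant Z T2 at 18: fill all 9 — 3 left.
Tenant N T1 at 12: fill all 2 — 1 left.
1 remain; put them into Tenant H T1 at 5.
Total = 21×8 + 18×9 + 12×2 + 5×1 = 359.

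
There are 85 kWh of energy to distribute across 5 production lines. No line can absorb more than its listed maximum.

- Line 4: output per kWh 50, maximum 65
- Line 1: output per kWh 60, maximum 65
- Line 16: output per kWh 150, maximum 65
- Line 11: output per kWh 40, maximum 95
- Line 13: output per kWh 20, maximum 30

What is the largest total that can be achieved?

10950

Rank by output per kWh: Line 16 150 > Line 1 60 > Line 4 50 > Line 11 40 > Line 13 20.
Line 16: +65 to 65 (cap) — 20 left.
Only 20 left; Line 1 takes them to reach 20.
Total = 60×20 + 150×65 = 10950.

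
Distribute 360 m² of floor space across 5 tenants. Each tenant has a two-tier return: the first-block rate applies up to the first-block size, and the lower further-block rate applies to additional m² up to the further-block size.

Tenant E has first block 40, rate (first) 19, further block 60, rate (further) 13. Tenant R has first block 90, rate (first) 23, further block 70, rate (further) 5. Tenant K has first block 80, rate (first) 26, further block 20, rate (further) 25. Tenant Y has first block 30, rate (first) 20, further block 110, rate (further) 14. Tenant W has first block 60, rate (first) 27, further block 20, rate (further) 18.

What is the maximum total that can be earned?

8270

Order all 10 blocks by rate: Tenant W/T1 27 > Tenant K/T1 26 > Tenant K/T2 25 > Tenant R/T1 23 > Tenant Y/T1 20 > Tenant E/T1 19 > Tenant W/T2 18 > Tenant Y/T2 14 > Tenant E/T2 13 > Tenant R/T2 5.
Fill Tenant W T1 block (60 at 27) ; 300 left.
Tenant K/T1 (26): +80 ; 220 left.
Tenant K T2 at 25: fill all 20 ; 200 left.
Tenant R/T1 (23): +90 ; 110 left.
Tenant Y/T1 (20): +30 ; 80 left.
Tenant E T1 at 19: fill all 40 ; 40 left.
Tenant W T2 at 18: fill all 20 ; 20 left.
Tenant Y T2 at 14: only 20 left, fill 20.
Total = 27×60 + 26×80 + 25×20 + 23×90 + 20×30 + 19×40 + 18×20 + 14×20 = 8270.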